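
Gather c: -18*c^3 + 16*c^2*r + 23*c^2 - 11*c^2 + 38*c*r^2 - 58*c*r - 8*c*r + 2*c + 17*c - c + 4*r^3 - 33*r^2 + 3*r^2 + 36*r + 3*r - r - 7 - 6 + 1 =-18*c^3 + c^2*(16*r + 12) + c*(38*r^2 - 66*r + 18) + 4*r^3 - 30*r^2 + 38*r - 12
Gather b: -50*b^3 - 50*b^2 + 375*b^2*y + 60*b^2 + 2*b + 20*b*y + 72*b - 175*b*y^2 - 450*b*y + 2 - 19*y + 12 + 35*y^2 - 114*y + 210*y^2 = -50*b^3 + b^2*(375*y + 10) + b*(-175*y^2 - 430*y + 74) + 245*y^2 - 133*y + 14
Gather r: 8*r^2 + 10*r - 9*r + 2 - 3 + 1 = 8*r^2 + r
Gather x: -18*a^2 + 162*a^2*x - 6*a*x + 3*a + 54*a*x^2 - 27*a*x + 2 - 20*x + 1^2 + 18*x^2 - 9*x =-18*a^2 + 3*a + x^2*(54*a + 18) + x*(162*a^2 - 33*a - 29) + 3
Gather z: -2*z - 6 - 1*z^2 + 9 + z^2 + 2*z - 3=0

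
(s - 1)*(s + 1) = s^2 - 1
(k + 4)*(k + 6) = k^2 + 10*k + 24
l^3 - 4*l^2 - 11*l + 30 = (l - 5)*(l - 2)*(l + 3)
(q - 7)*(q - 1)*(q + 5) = q^3 - 3*q^2 - 33*q + 35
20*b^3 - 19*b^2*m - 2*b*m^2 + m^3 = (-5*b + m)*(-b + m)*(4*b + m)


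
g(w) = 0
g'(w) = 0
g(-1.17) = 0.00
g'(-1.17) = 0.00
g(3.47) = 0.00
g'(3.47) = 0.00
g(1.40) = 0.00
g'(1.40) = 0.00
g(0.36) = 0.00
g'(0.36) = 0.00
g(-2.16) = 0.00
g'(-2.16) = 0.00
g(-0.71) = 0.00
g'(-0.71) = 0.00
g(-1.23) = 0.00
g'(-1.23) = 0.00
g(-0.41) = 0.00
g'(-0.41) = 0.00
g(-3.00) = 0.00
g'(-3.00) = 0.00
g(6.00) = 0.00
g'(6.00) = 0.00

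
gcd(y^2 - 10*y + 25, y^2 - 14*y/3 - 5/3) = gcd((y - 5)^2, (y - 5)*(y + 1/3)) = y - 5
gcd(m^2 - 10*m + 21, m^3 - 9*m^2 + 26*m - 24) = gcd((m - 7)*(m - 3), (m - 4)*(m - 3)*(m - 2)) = m - 3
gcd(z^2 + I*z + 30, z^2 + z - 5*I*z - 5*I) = z - 5*I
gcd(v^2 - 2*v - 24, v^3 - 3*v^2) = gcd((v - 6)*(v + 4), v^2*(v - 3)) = 1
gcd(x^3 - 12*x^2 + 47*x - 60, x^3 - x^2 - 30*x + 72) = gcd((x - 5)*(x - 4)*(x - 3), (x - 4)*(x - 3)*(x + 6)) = x^2 - 7*x + 12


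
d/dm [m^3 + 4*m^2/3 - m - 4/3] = 3*m^2 + 8*m/3 - 1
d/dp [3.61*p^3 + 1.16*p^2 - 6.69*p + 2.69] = 10.83*p^2 + 2.32*p - 6.69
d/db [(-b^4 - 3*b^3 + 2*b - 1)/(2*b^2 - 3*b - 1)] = (-4*b^5 + 3*b^4 + 22*b^3 + 5*b^2 + 4*b - 5)/(4*b^4 - 12*b^3 + 5*b^2 + 6*b + 1)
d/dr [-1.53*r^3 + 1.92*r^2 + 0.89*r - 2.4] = -4.59*r^2 + 3.84*r + 0.89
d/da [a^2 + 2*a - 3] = 2*a + 2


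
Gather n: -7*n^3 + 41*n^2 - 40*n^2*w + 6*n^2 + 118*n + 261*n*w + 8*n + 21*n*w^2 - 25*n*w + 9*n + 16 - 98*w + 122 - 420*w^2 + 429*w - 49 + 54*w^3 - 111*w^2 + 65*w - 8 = -7*n^3 + n^2*(47 - 40*w) + n*(21*w^2 + 236*w + 135) + 54*w^3 - 531*w^2 + 396*w + 81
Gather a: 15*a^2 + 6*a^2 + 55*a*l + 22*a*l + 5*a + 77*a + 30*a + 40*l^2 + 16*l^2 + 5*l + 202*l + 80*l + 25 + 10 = 21*a^2 + a*(77*l + 112) + 56*l^2 + 287*l + 35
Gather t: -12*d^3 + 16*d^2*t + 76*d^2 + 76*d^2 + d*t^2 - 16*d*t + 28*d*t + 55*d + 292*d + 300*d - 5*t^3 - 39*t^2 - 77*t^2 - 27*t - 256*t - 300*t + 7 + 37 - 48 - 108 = -12*d^3 + 152*d^2 + 647*d - 5*t^3 + t^2*(d - 116) + t*(16*d^2 + 12*d - 583) - 112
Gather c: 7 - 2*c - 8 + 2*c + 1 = 0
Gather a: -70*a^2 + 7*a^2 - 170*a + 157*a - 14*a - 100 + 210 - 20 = -63*a^2 - 27*a + 90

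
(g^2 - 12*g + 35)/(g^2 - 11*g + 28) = (g - 5)/(g - 4)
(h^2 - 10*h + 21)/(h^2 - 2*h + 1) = (h^2 - 10*h + 21)/(h^2 - 2*h + 1)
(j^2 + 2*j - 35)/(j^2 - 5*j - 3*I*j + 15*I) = (j + 7)/(j - 3*I)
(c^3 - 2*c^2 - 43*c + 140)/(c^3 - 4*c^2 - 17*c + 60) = (c^2 + 3*c - 28)/(c^2 + c - 12)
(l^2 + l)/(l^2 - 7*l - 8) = l/(l - 8)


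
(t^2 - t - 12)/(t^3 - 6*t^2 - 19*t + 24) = (t - 4)/(t^2 - 9*t + 8)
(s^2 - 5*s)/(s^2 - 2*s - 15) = s/(s + 3)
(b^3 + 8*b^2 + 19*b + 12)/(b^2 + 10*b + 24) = (b^2 + 4*b + 3)/(b + 6)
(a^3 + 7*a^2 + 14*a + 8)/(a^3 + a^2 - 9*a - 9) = (a^2 + 6*a + 8)/(a^2 - 9)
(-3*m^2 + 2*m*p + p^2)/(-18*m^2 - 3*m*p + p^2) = (-m + p)/(-6*m + p)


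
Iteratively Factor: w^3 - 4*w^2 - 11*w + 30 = (w - 2)*(w^2 - 2*w - 15) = (w - 2)*(w + 3)*(w - 5)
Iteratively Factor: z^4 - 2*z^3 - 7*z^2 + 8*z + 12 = (z - 2)*(z^3 - 7*z - 6) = (z - 2)*(z + 2)*(z^2 - 2*z - 3) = (z - 2)*(z + 1)*(z + 2)*(z - 3)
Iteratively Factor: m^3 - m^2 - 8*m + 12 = (m + 3)*(m^2 - 4*m + 4) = (m - 2)*(m + 3)*(m - 2)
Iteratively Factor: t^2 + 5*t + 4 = (t + 4)*(t + 1)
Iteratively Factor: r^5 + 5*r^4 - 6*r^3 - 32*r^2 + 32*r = (r - 2)*(r^4 + 7*r^3 + 8*r^2 - 16*r) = (r - 2)*(r - 1)*(r^3 + 8*r^2 + 16*r) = (r - 2)*(r - 1)*(r + 4)*(r^2 + 4*r) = (r - 2)*(r - 1)*(r + 4)^2*(r)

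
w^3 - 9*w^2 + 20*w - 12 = (w - 6)*(w - 2)*(w - 1)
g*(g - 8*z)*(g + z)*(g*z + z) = g^4*z - 7*g^3*z^2 + g^3*z - 8*g^2*z^3 - 7*g^2*z^2 - 8*g*z^3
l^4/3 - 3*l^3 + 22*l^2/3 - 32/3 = (l/3 + 1/3)*(l - 4)^2*(l - 2)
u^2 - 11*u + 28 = (u - 7)*(u - 4)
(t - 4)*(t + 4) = t^2 - 16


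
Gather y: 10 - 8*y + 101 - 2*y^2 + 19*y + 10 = -2*y^2 + 11*y + 121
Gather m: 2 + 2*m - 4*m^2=-4*m^2 + 2*m + 2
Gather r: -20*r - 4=-20*r - 4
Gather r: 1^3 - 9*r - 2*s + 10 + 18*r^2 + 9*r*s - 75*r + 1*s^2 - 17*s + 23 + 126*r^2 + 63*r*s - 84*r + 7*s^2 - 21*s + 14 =144*r^2 + r*(72*s - 168) + 8*s^2 - 40*s + 48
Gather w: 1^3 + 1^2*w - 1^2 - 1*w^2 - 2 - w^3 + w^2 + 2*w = -w^3 + 3*w - 2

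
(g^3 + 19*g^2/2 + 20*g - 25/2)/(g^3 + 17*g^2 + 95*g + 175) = (g - 1/2)/(g + 7)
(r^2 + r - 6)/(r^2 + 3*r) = (r - 2)/r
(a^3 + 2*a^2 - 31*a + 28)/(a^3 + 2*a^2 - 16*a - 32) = (a^2 + 6*a - 7)/(a^2 + 6*a + 8)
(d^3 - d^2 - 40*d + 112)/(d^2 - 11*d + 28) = (d^2 + 3*d - 28)/(d - 7)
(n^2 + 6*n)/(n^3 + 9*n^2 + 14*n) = (n + 6)/(n^2 + 9*n + 14)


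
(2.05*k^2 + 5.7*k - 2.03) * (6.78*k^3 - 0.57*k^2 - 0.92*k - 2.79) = 13.899*k^5 + 37.4775*k^4 - 18.8984*k^3 - 9.8064*k^2 - 14.0354*k + 5.6637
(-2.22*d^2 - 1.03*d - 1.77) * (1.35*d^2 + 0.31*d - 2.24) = -2.997*d^4 - 2.0787*d^3 + 2.264*d^2 + 1.7585*d + 3.9648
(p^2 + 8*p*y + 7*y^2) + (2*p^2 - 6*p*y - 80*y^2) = 3*p^2 + 2*p*y - 73*y^2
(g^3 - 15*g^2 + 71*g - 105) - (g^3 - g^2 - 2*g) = -14*g^2 + 73*g - 105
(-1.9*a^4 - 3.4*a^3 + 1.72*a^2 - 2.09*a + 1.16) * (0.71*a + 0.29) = -1.349*a^5 - 2.965*a^4 + 0.2352*a^3 - 0.9851*a^2 + 0.2175*a + 0.3364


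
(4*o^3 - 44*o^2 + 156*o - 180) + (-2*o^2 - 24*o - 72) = 4*o^3 - 46*o^2 + 132*o - 252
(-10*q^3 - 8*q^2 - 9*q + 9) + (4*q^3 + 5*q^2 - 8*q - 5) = -6*q^3 - 3*q^2 - 17*q + 4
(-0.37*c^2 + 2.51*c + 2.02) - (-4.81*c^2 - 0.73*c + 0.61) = 4.44*c^2 + 3.24*c + 1.41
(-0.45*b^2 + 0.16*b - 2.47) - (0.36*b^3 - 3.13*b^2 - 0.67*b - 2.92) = -0.36*b^3 + 2.68*b^2 + 0.83*b + 0.45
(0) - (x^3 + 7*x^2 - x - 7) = -x^3 - 7*x^2 + x + 7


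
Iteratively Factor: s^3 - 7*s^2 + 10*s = (s - 5)*(s^2 - 2*s) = s*(s - 5)*(s - 2)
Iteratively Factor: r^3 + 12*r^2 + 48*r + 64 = (r + 4)*(r^2 + 8*r + 16) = (r + 4)^2*(r + 4)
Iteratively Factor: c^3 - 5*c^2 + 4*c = (c - 1)*(c^2 - 4*c) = (c - 4)*(c - 1)*(c)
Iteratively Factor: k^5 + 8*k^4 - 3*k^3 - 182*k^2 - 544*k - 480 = (k + 3)*(k^4 + 5*k^3 - 18*k^2 - 128*k - 160) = (k + 3)*(k + 4)*(k^3 + k^2 - 22*k - 40) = (k + 3)*(k + 4)^2*(k^2 - 3*k - 10) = (k - 5)*(k + 3)*(k + 4)^2*(k + 2)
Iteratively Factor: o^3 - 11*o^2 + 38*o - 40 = (o - 5)*(o^2 - 6*o + 8) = (o - 5)*(o - 4)*(o - 2)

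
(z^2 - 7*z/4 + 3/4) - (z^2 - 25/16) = 37/16 - 7*z/4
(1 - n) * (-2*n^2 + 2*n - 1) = 2*n^3 - 4*n^2 + 3*n - 1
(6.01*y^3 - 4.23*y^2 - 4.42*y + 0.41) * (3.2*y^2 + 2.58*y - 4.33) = 19.232*y^5 + 1.9698*y^4 - 51.0807*y^3 + 8.2243*y^2 + 20.1964*y - 1.7753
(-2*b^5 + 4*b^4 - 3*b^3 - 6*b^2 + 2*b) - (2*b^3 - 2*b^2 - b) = -2*b^5 + 4*b^4 - 5*b^3 - 4*b^2 + 3*b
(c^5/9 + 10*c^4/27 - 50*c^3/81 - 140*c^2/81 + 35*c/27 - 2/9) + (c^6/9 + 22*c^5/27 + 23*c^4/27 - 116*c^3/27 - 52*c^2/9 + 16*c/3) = c^6/9 + 25*c^5/27 + 11*c^4/9 - 398*c^3/81 - 608*c^2/81 + 179*c/27 - 2/9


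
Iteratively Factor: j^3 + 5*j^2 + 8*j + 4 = (j + 1)*(j^2 + 4*j + 4) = (j + 1)*(j + 2)*(j + 2)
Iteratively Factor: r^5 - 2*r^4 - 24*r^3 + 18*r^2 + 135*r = (r)*(r^4 - 2*r^3 - 24*r^2 + 18*r + 135) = r*(r + 3)*(r^3 - 5*r^2 - 9*r + 45) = r*(r - 5)*(r + 3)*(r^2 - 9) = r*(r - 5)*(r + 3)^2*(r - 3)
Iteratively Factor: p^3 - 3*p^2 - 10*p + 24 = (p - 4)*(p^2 + p - 6) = (p - 4)*(p + 3)*(p - 2)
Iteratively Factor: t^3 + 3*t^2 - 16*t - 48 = (t + 3)*(t^2 - 16) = (t + 3)*(t + 4)*(t - 4)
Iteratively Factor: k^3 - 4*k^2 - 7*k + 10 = (k - 5)*(k^2 + k - 2) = (k - 5)*(k + 2)*(k - 1)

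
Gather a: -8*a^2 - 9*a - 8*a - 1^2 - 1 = -8*a^2 - 17*a - 2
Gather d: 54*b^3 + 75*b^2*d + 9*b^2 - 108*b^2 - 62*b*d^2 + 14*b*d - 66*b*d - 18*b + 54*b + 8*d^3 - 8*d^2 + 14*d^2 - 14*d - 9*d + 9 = 54*b^3 - 99*b^2 + 36*b + 8*d^3 + d^2*(6 - 62*b) + d*(75*b^2 - 52*b - 23) + 9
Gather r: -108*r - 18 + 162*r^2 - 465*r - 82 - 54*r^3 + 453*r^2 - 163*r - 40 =-54*r^3 + 615*r^2 - 736*r - 140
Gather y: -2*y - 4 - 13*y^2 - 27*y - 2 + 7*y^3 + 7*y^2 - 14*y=7*y^3 - 6*y^2 - 43*y - 6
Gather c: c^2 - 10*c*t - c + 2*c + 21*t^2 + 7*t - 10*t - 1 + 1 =c^2 + c*(1 - 10*t) + 21*t^2 - 3*t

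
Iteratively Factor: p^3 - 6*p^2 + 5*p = (p - 5)*(p^2 - p) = (p - 5)*(p - 1)*(p)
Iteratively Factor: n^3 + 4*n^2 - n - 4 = (n + 4)*(n^2 - 1) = (n - 1)*(n + 4)*(n + 1)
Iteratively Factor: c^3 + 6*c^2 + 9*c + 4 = (c + 1)*(c^2 + 5*c + 4) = (c + 1)^2*(c + 4)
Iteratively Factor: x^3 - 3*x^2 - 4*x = (x + 1)*(x^2 - 4*x) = x*(x + 1)*(x - 4)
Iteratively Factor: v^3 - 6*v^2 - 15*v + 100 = (v + 4)*(v^2 - 10*v + 25) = (v - 5)*(v + 4)*(v - 5)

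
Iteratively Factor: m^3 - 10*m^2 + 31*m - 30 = (m - 3)*(m^2 - 7*m + 10) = (m - 5)*(m - 3)*(m - 2)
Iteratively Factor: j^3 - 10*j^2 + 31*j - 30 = (j - 3)*(j^2 - 7*j + 10) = (j - 3)*(j - 2)*(j - 5)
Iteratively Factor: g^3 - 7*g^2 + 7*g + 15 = (g - 5)*(g^2 - 2*g - 3) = (g - 5)*(g + 1)*(g - 3)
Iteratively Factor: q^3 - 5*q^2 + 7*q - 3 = (q - 1)*(q^2 - 4*q + 3) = (q - 3)*(q - 1)*(q - 1)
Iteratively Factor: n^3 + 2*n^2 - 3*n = (n + 3)*(n^2 - n) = n*(n + 3)*(n - 1)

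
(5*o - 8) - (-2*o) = 7*o - 8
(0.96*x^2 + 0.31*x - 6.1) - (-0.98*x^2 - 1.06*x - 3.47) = 1.94*x^2 + 1.37*x - 2.63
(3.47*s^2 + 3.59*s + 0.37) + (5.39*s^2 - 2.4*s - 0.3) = 8.86*s^2 + 1.19*s + 0.07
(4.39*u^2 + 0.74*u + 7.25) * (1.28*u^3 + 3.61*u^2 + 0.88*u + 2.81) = 5.6192*u^5 + 16.7951*u^4 + 15.8146*u^3 + 39.1596*u^2 + 8.4594*u + 20.3725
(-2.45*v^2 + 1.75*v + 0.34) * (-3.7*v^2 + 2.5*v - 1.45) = 9.065*v^4 - 12.6*v^3 + 6.6695*v^2 - 1.6875*v - 0.493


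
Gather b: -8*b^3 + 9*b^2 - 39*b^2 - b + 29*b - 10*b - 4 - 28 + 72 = -8*b^3 - 30*b^2 + 18*b + 40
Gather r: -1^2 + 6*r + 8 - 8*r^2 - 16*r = -8*r^2 - 10*r + 7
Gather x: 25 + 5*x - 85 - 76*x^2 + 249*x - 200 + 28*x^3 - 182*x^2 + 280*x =28*x^3 - 258*x^2 + 534*x - 260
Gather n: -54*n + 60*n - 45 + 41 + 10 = 6*n + 6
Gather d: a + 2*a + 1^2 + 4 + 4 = 3*a + 9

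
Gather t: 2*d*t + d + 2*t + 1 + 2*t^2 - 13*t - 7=d + 2*t^2 + t*(2*d - 11) - 6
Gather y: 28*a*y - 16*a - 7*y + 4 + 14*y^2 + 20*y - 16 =-16*a + 14*y^2 + y*(28*a + 13) - 12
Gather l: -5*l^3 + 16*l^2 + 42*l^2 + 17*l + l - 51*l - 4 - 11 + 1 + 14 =-5*l^3 + 58*l^2 - 33*l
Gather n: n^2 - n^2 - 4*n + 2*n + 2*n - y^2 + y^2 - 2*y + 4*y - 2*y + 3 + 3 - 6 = 0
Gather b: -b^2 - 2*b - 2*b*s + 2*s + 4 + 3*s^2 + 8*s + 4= -b^2 + b*(-2*s - 2) + 3*s^2 + 10*s + 8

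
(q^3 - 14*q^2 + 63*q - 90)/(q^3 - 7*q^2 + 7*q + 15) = (q - 6)/(q + 1)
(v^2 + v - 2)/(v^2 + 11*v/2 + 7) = 2*(v - 1)/(2*v + 7)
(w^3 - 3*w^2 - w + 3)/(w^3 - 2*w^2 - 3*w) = (w - 1)/w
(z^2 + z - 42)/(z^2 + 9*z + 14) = (z - 6)/(z + 2)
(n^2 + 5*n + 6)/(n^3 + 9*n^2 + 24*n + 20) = (n + 3)/(n^2 + 7*n + 10)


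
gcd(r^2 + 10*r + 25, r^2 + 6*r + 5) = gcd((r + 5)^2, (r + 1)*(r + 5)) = r + 5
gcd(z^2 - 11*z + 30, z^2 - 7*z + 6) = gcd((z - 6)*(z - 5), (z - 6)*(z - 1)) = z - 6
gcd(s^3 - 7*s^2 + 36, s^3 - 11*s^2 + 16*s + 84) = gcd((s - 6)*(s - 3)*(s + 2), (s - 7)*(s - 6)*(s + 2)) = s^2 - 4*s - 12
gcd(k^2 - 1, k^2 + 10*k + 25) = 1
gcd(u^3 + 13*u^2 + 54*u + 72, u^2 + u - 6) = u + 3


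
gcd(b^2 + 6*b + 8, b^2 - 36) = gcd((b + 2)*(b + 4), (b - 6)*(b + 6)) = 1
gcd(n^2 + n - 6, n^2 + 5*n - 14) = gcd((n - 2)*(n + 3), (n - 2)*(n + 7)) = n - 2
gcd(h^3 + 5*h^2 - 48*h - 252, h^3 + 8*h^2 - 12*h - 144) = h^2 + 12*h + 36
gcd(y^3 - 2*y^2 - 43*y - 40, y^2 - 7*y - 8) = y^2 - 7*y - 8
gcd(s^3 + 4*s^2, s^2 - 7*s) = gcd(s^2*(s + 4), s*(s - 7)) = s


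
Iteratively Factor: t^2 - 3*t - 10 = (t - 5)*(t + 2)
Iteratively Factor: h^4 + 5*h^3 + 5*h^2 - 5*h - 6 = (h + 1)*(h^3 + 4*h^2 + h - 6) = (h + 1)*(h + 3)*(h^2 + h - 2) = (h - 1)*(h + 1)*(h + 3)*(h + 2)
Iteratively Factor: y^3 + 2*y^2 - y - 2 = (y + 1)*(y^2 + y - 2) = (y - 1)*(y + 1)*(y + 2)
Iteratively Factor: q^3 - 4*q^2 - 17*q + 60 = (q + 4)*(q^2 - 8*q + 15) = (q - 3)*(q + 4)*(q - 5)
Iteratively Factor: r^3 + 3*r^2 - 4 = (r + 2)*(r^2 + r - 2) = (r - 1)*(r + 2)*(r + 2)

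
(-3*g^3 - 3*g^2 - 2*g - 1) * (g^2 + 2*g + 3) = -3*g^5 - 9*g^4 - 17*g^3 - 14*g^2 - 8*g - 3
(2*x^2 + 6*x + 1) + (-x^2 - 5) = x^2 + 6*x - 4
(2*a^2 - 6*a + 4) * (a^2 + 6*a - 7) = 2*a^4 + 6*a^3 - 46*a^2 + 66*a - 28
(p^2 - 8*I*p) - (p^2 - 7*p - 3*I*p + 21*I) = 7*p - 5*I*p - 21*I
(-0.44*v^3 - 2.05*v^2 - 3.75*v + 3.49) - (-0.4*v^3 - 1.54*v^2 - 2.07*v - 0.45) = -0.04*v^3 - 0.51*v^2 - 1.68*v + 3.94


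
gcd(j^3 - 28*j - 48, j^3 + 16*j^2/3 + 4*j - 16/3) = j^2 + 6*j + 8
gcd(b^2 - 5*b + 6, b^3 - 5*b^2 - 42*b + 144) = b - 3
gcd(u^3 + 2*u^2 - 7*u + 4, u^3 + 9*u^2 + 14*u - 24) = u^2 + 3*u - 4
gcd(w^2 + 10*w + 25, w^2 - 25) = w + 5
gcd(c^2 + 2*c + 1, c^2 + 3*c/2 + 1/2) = c + 1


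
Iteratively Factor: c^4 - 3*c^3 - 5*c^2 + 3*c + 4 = (c + 1)*(c^3 - 4*c^2 - c + 4) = (c + 1)^2*(c^2 - 5*c + 4) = (c - 1)*(c + 1)^2*(c - 4)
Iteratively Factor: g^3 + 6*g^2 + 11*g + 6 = (g + 3)*(g^2 + 3*g + 2) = (g + 1)*(g + 3)*(g + 2)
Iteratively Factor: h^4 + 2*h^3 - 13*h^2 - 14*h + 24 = (h + 2)*(h^3 - 13*h + 12) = (h - 1)*(h + 2)*(h^2 + h - 12) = (h - 3)*(h - 1)*(h + 2)*(h + 4)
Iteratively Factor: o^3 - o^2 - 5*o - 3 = (o + 1)*(o^2 - 2*o - 3) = (o + 1)^2*(o - 3)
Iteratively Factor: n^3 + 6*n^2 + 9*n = (n + 3)*(n^2 + 3*n) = n*(n + 3)*(n + 3)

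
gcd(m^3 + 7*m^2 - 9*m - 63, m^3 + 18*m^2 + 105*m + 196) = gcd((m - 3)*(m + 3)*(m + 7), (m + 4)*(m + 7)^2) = m + 7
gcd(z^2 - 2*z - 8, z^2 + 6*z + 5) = 1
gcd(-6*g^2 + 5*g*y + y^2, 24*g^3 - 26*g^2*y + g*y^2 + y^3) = -6*g^2 + 5*g*y + y^2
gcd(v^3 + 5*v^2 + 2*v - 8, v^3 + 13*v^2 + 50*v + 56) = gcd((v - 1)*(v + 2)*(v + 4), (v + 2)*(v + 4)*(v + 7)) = v^2 + 6*v + 8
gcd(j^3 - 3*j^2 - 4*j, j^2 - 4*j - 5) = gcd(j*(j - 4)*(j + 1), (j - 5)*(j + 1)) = j + 1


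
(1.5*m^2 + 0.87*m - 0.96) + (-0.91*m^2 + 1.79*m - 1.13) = 0.59*m^2 + 2.66*m - 2.09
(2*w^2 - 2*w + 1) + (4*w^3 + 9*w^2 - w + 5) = 4*w^3 + 11*w^2 - 3*w + 6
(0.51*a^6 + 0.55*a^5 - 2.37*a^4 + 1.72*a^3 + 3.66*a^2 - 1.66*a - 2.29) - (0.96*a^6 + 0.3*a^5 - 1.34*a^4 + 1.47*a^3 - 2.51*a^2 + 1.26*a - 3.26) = -0.45*a^6 + 0.25*a^5 - 1.03*a^4 + 0.25*a^3 + 6.17*a^2 - 2.92*a + 0.97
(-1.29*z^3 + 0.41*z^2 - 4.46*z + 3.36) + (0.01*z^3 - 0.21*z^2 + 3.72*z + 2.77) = -1.28*z^3 + 0.2*z^2 - 0.74*z + 6.13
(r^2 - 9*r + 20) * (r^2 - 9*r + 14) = r^4 - 18*r^3 + 115*r^2 - 306*r + 280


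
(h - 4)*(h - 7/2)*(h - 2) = h^3 - 19*h^2/2 + 29*h - 28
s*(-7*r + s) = -7*r*s + s^2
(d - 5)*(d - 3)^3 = d^4 - 14*d^3 + 72*d^2 - 162*d + 135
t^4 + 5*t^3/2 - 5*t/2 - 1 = (t - 1)*(t + 1/2)*(t + 1)*(t + 2)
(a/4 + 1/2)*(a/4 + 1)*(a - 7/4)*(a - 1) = a^4/16 + 13*a^3/64 - 27*a^2/64 - 23*a/32 + 7/8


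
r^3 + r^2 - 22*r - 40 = (r - 5)*(r + 2)*(r + 4)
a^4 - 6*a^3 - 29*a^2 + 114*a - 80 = (a - 8)*(a - 2)*(a - 1)*(a + 5)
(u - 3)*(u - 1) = u^2 - 4*u + 3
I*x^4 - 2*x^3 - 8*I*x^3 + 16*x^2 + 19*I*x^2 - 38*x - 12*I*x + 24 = (x - 4)*(x - 3)*(x + 2*I)*(I*x - I)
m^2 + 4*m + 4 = (m + 2)^2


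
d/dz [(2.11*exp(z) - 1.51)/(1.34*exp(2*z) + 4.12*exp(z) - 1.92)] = (-2.8274*exp(2*z) + 4.0468*exp(z) + 2.17)*exp(z)/(1.7956*exp(4*z) + 11.0416*exp(3*z) + 11.8288*exp(2*z) - 15.8208*exp(z) + 3.6864)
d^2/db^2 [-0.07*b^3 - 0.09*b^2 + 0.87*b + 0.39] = -0.42*b - 0.18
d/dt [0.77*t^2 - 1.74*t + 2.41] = 1.54*t - 1.74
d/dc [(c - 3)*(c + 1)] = 2*c - 2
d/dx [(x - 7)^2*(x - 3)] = (x - 7)*(3*x - 13)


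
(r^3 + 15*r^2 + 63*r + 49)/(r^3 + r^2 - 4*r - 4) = (r^2 + 14*r + 49)/(r^2 - 4)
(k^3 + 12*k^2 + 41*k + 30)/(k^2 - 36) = (k^2 + 6*k + 5)/(k - 6)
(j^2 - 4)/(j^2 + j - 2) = (j - 2)/(j - 1)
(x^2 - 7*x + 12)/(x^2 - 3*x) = (x - 4)/x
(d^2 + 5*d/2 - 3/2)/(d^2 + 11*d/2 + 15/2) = (2*d - 1)/(2*d + 5)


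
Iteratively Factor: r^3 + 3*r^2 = (r + 3)*(r^2) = r*(r + 3)*(r)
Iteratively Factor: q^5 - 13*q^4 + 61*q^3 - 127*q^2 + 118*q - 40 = (q - 1)*(q^4 - 12*q^3 + 49*q^2 - 78*q + 40) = (q - 1)^2*(q^3 - 11*q^2 + 38*q - 40) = (q - 5)*(q - 1)^2*(q^2 - 6*q + 8) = (q - 5)*(q - 4)*(q - 1)^2*(q - 2)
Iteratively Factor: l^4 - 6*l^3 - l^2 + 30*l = (l + 2)*(l^3 - 8*l^2 + 15*l) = (l - 3)*(l + 2)*(l^2 - 5*l) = l*(l - 3)*(l + 2)*(l - 5)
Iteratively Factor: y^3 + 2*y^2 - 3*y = (y - 1)*(y^2 + 3*y) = y*(y - 1)*(y + 3)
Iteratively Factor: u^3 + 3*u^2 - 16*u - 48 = (u + 3)*(u^2 - 16) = (u + 3)*(u + 4)*(u - 4)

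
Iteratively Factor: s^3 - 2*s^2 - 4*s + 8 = (s - 2)*(s^2 - 4) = (s - 2)*(s + 2)*(s - 2)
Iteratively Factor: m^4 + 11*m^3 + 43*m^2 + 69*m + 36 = (m + 3)*(m^3 + 8*m^2 + 19*m + 12) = (m + 3)^2*(m^2 + 5*m + 4) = (m + 1)*(m + 3)^2*(m + 4)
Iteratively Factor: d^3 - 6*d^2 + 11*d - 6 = (d - 1)*(d^2 - 5*d + 6) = (d - 2)*(d - 1)*(d - 3)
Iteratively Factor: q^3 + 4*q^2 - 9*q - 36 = (q + 4)*(q^2 - 9) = (q - 3)*(q + 4)*(q + 3)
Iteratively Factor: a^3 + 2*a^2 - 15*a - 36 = (a - 4)*(a^2 + 6*a + 9) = (a - 4)*(a + 3)*(a + 3)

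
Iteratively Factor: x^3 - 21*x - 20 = (x + 1)*(x^2 - x - 20) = (x - 5)*(x + 1)*(x + 4)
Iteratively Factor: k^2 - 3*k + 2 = (k - 2)*(k - 1)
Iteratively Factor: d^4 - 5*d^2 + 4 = (d + 2)*(d^3 - 2*d^2 - d + 2) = (d - 2)*(d + 2)*(d^2 - 1) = (d - 2)*(d + 1)*(d + 2)*(d - 1)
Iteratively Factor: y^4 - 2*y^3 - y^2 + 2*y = (y)*(y^3 - 2*y^2 - y + 2) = y*(y - 2)*(y^2 - 1) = y*(y - 2)*(y - 1)*(y + 1)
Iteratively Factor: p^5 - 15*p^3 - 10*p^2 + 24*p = (p + 2)*(p^4 - 2*p^3 - 11*p^2 + 12*p) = p*(p + 2)*(p^3 - 2*p^2 - 11*p + 12) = p*(p - 4)*(p + 2)*(p^2 + 2*p - 3) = p*(p - 4)*(p - 1)*(p + 2)*(p + 3)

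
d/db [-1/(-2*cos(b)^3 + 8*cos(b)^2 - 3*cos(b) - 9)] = (6*cos(b)^2 - 16*cos(b) + 3)*sin(b)/((cos(b) - 3)^2*(2*cos(b) - cos(2*b) + 2)^2)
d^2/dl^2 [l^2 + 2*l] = 2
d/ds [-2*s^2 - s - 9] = -4*s - 1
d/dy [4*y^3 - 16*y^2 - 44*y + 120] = 12*y^2 - 32*y - 44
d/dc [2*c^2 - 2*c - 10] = 4*c - 2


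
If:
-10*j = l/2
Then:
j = -l/20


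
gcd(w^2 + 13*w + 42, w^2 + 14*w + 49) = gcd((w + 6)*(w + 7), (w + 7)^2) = w + 7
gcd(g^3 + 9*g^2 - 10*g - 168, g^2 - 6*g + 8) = g - 4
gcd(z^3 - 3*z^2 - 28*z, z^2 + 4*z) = z^2 + 4*z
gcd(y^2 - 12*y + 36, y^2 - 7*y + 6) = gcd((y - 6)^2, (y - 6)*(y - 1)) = y - 6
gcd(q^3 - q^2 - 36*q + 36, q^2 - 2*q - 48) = q + 6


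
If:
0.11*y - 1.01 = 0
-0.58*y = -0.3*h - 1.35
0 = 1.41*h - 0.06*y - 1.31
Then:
No Solution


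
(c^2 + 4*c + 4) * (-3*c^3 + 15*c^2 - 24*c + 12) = -3*c^5 + 3*c^4 + 24*c^3 - 24*c^2 - 48*c + 48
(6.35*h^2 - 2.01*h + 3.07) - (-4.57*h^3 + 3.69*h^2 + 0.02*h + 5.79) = 4.57*h^3 + 2.66*h^2 - 2.03*h - 2.72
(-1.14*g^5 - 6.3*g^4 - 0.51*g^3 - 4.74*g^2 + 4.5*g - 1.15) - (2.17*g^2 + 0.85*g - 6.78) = -1.14*g^5 - 6.3*g^4 - 0.51*g^3 - 6.91*g^2 + 3.65*g + 5.63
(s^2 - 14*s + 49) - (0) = s^2 - 14*s + 49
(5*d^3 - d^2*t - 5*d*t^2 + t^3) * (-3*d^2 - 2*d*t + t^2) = -15*d^5 - 7*d^4*t + 22*d^3*t^2 + 6*d^2*t^3 - 7*d*t^4 + t^5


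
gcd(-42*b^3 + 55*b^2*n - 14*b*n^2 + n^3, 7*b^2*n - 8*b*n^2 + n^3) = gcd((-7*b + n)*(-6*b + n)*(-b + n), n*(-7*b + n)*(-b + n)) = 7*b^2 - 8*b*n + n^2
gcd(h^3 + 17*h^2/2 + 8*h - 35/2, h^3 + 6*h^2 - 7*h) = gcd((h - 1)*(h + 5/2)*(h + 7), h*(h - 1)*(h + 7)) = h^2 + 6*h - 7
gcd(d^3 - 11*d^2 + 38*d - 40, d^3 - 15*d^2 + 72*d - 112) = d - 4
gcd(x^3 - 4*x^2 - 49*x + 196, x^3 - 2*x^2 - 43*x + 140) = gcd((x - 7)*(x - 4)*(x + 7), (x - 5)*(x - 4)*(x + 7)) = x^2 + 3*x - 28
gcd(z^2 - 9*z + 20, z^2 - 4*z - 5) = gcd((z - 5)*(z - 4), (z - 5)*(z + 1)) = z - 5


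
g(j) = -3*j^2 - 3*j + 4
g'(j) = -6*j - 3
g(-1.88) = -0.96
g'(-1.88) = 8.28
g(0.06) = 3.81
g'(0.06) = -3.36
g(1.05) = -2.46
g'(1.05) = -9.30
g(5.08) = -88.66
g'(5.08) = -33.48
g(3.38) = -40.41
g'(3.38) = -23.28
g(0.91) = -1.21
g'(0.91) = -8.46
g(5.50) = -103.25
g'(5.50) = -36.00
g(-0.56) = 4.74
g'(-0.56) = 0.36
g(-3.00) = -14.00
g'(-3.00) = 15.00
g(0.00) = 4.00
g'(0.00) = -3.00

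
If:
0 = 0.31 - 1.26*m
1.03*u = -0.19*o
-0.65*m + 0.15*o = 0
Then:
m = 0.25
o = 1.07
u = -0.20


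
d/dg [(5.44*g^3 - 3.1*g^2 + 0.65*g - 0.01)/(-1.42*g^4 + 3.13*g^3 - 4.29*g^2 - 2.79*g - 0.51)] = (7.7248*g^6 - 8.80400000000001*g^5 - 10.8656*g^4 - 34.481*g^3 + 3.2082*g^2 + 3.0762*g - 0.3594)/(2.0164*g^8 - 8.8892*g^7 + 21.9805*g^6 - 18.9318*g^5 + 2.3871*g^4 + 20.7456*g^3 + 12.1599*g^2 + 2.8458*g + 0.2601)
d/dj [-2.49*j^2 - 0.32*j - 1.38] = -4.98*j - 0.32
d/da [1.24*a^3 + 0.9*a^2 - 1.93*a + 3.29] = 3.72*a^2 + 1.8*a - 1.93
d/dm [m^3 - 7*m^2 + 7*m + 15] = 3*m^2 - 14*m + 7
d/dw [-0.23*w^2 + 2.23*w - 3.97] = 2.23 - 0.46*w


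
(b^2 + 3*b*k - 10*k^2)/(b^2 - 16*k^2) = (b^2 + 3*b*k - 10*k^2)/(b^2 - 16*k^2)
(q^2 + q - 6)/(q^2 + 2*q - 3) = (q - 2)/(q - 1)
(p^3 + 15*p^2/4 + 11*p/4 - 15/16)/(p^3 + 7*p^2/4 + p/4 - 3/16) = (2*p + 5)/(2*p + 1)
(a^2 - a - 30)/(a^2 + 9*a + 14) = (a^2 - a - 30)/(a^2 + 9*a + 14)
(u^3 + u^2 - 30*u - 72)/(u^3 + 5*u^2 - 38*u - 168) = (u + 3)/(u + 7)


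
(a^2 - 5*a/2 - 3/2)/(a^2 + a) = (2*a^2 - 5*a - 3)/(2*a*(a + 1))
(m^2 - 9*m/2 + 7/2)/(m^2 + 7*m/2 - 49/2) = (m - 1)/(m + 7)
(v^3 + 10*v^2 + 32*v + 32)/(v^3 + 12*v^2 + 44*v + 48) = (v + 4)/(v + 6)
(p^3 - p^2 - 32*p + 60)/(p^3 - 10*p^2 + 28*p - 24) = (p^2 + p - 30)/(p^2 - 8*p + 12)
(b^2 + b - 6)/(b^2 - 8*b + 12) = (b + 3)/(b - 6)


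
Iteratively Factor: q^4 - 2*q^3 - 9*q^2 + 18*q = (q - 2)*(q^3 - 9*q) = q*(q - 2)*(q^2 - 9) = q*(q - 2)*(q + 3)*(q - 3)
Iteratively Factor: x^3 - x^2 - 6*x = (x - 3)*(x^2 + 2*x) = (x - 3)*(x + 2)*(x)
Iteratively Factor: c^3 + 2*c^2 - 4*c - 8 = (c - 2)*(c^2 + 4*c + 4) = (c - 2)*(c + 2)*(c + 2)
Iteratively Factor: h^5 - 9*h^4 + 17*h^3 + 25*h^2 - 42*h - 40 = (h - 5)*(h^4 - 4*h^3 - 3*h^2 + 10*h + 8) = (h - 5)*(h + 1)*(h^3 - 5*h^2 + 2*h + 8) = (h - 5)*(h - 2)*(h + 1)*(h^2 - 3*h - 4) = (h - 5)*(h - 4)*(h - 2)*(h + 1)*(h + 1)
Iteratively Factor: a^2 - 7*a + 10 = (a - 2)*(a - 5)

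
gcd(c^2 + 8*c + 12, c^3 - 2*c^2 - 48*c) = c + 6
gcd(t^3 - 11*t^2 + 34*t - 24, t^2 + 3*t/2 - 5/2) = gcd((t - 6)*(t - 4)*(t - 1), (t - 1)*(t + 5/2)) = t - 1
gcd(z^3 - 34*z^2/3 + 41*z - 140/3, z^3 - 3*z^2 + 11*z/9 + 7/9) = z - 7/3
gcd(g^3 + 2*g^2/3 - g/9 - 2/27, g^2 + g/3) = g + 1/3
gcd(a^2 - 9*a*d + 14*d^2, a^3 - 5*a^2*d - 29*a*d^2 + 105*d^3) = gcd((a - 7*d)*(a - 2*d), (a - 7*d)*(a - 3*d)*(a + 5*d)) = a - 7*d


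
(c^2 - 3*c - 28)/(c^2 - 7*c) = (c + 4)/c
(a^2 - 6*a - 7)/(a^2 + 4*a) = (a^2 - 6*a - 7)/(a*(a + 4))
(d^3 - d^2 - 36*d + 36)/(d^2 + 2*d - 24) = (d^2 - 7*d + 6)/(d - 4)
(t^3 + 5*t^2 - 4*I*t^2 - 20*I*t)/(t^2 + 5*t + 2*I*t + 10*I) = t*(t - 4*I)/(t + 2*I)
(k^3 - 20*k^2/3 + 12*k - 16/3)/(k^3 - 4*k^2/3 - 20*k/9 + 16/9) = 3*(k - 4)/(3*k + 4)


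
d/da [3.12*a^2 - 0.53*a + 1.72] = 6.24*a - 0.53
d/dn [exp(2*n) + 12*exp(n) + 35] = 2*(exp(n) + 6)*exp(n)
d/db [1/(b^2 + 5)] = -2*b/(b^2 + 5)^2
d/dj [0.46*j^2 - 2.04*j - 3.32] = 0.92*j - 2.04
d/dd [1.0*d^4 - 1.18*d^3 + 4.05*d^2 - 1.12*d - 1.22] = 4.0*d^3 - 3.54*d^2 + 8.1*d - 1.12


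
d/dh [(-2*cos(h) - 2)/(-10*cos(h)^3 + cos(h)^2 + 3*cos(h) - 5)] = 2*(-3*sin(h) + 16*sin(2*h) + 29*sin(3*h) + 10*sin(4*h))/(-9*cos(h) + cos(2*h) - 5*cos(3*h) - 9)^2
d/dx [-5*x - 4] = -5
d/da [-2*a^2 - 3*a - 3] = -4*a - 3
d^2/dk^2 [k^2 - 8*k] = 2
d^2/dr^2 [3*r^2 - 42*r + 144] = 6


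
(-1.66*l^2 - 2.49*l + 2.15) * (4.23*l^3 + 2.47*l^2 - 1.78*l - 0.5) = -7.0218*l^5 - 14.6329*l^4 + 5.899*l^3 + 10.5727*l^2 - 2.582*l - 1.075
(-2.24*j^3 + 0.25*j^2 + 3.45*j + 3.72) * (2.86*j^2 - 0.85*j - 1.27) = -6.4064*j^5 + 2.619*j^4 + 12.4993*j^3 + 7.3892*j^2 - 7.5435*j - 4.7244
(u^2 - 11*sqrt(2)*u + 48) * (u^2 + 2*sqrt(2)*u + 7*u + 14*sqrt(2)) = u^4 - 9*sqrt(2)*u^3 + 7*u^3 - 63*sqrt(2)*u^2 + 4*u^2 + 28*u + 96*sqrt(2)*u + 672*sqrt(2)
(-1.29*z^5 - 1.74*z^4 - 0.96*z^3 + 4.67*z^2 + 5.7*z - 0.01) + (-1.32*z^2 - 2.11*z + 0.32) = -1.29*z^5 - 1.74*z^4 - 0.96*z^3 + 3.35*z^2 + 3.59*z + 0.31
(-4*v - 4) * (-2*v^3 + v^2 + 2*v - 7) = 8*v^4 + 4*v^3 - 12*v^2 + 20*v + 28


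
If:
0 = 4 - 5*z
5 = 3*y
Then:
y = 5/3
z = 4/5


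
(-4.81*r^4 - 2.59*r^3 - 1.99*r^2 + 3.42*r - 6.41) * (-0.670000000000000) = 3.2227*r^4 + 1.7353*r^3 + 1.3333*r^2 - 2.2914*r + 4.2947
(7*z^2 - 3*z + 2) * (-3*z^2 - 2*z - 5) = -21*z^4 - 5*z^3 - 35*z^2 + 11*z - 10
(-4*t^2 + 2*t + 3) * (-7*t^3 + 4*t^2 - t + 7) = 28*t^5 - 30*t^4 - 9*t^3 - 18*t^2 + 11*t + 21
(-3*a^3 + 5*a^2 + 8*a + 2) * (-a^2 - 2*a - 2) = 3*a^5 + a^4 - 12*a^3 - 28*a^2 - 20*a - 4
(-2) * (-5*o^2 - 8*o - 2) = 10*o^2 + 16*o + 4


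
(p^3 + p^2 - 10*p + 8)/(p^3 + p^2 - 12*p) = (p^2 - 3*p + 2)/(p*(p - 3))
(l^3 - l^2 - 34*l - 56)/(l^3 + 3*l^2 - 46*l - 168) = (l + 2)/(l + 6)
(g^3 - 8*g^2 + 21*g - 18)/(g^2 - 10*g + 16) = (g^2 - 6*g + 9)/(g - 8)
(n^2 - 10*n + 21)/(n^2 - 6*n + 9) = (n - 7)/(n - 3)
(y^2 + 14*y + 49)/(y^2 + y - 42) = (y + 7)/(y - 6)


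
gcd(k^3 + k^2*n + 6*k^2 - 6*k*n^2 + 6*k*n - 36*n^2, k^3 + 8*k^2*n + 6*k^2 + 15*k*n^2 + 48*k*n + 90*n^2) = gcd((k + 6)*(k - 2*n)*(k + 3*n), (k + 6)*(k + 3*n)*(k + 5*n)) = k^2 + 3*k*n + 6*k + 18*n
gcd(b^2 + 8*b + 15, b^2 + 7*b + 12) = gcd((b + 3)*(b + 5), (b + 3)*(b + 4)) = b + 3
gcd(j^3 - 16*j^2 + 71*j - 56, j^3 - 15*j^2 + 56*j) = j^2 - 15*j + 56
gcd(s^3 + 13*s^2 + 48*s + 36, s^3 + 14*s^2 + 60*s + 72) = s^2 + 12*s + 36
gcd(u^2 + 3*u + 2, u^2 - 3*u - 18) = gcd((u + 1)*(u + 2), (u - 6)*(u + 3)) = 1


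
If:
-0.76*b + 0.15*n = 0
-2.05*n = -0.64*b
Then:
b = 0.00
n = 0.00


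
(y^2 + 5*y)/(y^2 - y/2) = 2*(y + 5)/(2*y - 1)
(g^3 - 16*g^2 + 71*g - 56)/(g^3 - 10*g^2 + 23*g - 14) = (g - 8)/(g - 2)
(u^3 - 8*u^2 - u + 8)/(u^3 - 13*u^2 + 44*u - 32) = (u + 1)/(u - 4)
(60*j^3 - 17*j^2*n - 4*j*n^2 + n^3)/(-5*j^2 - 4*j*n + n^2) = (-12*j^2 + j*n + n^2)/(j + n)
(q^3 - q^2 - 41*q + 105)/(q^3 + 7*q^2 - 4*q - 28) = (q^2 - 8*q + 15)/(q^2 - 4)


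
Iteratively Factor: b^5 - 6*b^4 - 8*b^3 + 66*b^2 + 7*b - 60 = (b + 3)*(b^4 - 9*b^3 + 19*b^2 + 9*b - 20) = (b - 4)*(b + 3)*(b^3 - 5*b^2 - b + 5) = (b - 4)*(b + 1)*(b + 3)*(b^2 - 6*b + 5) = (b - 4)*(b - 1)*(b + 1)*(b + 3)*(b - 5)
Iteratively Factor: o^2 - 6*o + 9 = (o - 3)*(o - 3)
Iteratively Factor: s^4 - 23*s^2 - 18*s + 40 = (s + 4)*(s^3 - 4*s^2 - 7*s + 10) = (s - 5)*(s + 4)*(s^2 + s - 2) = (s - 5)*(s + 2)*(s + 4)*(s - 1)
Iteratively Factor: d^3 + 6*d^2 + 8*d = (d + 4)*(d^2 + 2*d) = d*(d + 4)*(d + 2)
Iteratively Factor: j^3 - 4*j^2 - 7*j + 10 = (j - 1)*(j^2 - 3*j - 10) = (j - 5)*(j - 1)*(j + 2)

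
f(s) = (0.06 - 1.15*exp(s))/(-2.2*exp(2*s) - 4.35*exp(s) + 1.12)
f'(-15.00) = 0.00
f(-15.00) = 0.05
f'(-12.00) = 0.00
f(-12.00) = 0.05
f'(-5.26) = -0.00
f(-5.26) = 0.05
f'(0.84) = -0.08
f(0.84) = 0.13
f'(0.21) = -0.10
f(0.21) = 0.18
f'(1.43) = -0.06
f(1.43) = 0.09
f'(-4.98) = -0.01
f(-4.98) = 0.05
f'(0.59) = -0.08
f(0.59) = 0.15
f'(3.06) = -0.02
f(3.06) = 0.02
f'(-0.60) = -0.24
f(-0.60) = 0.30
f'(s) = (0.06 - 1.15*exp(s))*(4.4*exp(2*s) + 4.35*exp(s))/(-2.2*exp(2*s) - 4.35*exp(s) + 1.12)^2 - 1.15*exp(s)/(-2.2*exp(2*s) - 4.35*exp(s) + 1.12) = (-2.53*exp(2*s) + 0.264*exp(s) - 1.027)*exp(s)/(4.84*exp(4*s) + 19.14*exp(3*s) + 13.9945*exp(2*s) - 9.744*exp(s) + 1.2544)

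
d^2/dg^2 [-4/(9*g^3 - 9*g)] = 8*(3*g^2*(g^2 - 1) - (3*g^2 - 1)^2)/(9*g^3*(g^2 - 1)^3)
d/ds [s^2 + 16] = 2*s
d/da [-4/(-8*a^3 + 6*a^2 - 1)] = 48*a*(1 - 2*a)/(8*a^3 - 6*a^2 + 1)^2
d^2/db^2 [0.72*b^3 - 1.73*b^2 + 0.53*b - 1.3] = 4.32*b - 3.46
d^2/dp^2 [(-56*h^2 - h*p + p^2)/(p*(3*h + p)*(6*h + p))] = 2*(-18144*h^6 - 27216*h^5*p - 16632*h^4*p^2 - 4257*h^3*p^3 - 417*h^2*p^4 - 3*h*p^5 + p^6)/(p^3*(5832*h^6 + 8748*h^5*p + 5346*h^4*p^2 + 1701*h^3*p^3 + 297*h^2*p^4 + 27*h*p^5 + p^6))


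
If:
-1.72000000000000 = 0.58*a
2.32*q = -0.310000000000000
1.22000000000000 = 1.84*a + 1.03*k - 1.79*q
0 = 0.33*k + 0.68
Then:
No Solution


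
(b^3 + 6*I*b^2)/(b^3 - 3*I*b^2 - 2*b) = b*(b + 6*I)/(b^2 - 3*I*b - 2)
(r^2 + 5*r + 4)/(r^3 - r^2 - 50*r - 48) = (r + 4)/(r^2 - 2*r - 48)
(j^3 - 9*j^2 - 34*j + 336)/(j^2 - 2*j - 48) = j - 7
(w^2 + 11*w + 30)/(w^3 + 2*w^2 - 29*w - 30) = (w + 5)/(w^2 - 4*w - 5)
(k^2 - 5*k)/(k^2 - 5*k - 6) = k*(5 - k)/(-k^2 + 5*k + 6)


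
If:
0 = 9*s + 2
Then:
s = -2/9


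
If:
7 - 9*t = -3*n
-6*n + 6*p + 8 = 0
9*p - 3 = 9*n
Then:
No Solution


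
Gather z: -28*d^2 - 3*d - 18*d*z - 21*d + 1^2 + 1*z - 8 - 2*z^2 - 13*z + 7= -28*d^2 - 24*d - 2*z^2 + z*(-18*d - 12)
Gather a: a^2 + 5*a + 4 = a^2 + 5*a + 4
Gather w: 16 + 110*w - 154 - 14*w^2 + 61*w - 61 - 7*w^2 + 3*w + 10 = -21*w^2 + 174*w - 189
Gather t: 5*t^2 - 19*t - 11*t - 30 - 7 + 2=5*t^2 - 30*t - 35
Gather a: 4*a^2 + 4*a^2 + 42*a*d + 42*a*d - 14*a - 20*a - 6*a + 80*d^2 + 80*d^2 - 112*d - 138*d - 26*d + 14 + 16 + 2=8*a^2 + a*(84*d - 40) + 160*d^2 - 276*d + 32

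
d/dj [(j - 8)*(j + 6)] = 2*j - 2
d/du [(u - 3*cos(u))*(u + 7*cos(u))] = -4*u*sin(u) + 2*u + 21*sin(2*u) + 4*cos(u)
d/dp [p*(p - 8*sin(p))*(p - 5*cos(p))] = p*(p - 8*sin(p))*(5*sin(p) + 1) - p*(p - 5*cos(p))*(8*cos(p) - 1) + (p - 8*sin(p))*(p - 5*cos(p))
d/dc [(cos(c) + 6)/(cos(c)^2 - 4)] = (cos(c)^2 + 12*cos(c) + 4)*sin(c)/(cos(c)^2 - 4)^2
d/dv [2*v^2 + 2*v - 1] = 4*v + 2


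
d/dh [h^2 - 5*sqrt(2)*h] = 2*h - 5*sqrt(2)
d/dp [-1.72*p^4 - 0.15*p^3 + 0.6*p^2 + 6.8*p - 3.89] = -6.88*p^3 - 0.45*p^2 + 1.2*p + 6.8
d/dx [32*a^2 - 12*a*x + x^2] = -12*a + 2*x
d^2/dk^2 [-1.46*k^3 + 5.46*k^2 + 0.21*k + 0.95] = 10.92 - 8.76*k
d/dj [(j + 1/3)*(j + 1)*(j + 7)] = 3*j^2 + 50*j/3 + 29/3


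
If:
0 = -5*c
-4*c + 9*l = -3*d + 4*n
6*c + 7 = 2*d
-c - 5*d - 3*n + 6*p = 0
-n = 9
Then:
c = 0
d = 7/2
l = -31/6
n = -9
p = -19/12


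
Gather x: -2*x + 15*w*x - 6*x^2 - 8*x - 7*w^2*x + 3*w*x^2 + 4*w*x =x^2*(3*w - 6) + x*(-7*w^2 + 19*w - 10)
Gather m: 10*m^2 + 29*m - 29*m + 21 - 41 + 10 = 10*m^2 - 10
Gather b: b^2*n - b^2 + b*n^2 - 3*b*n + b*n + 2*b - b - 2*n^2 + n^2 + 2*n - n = b^2*(n - 1) + b*(n^2 - 2*n + 1) - n^2 + n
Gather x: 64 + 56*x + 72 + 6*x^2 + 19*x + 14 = 6*x^2 + 75*x + 150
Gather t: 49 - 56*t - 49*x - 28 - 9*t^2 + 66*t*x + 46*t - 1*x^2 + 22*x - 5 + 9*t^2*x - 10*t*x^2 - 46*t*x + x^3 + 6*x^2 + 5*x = t^2*(9*x - 9) + t*(-10*x^2 + 20*x - 10) + x^3 + 5*x^2 - 22*x + 16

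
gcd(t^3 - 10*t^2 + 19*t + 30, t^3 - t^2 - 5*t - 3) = t + 1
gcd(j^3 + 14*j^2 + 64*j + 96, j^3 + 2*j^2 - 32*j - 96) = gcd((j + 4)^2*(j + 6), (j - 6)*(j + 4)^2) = j^2 + 8*j + 16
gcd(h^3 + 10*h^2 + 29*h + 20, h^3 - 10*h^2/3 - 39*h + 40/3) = h + 5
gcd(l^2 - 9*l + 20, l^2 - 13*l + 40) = l - 5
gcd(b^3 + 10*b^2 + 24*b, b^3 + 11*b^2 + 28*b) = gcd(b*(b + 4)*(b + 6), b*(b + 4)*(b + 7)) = b^2 + 4*b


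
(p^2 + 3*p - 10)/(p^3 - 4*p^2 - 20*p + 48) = (p + 5)/(p^2 - 2*p - 24)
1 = 1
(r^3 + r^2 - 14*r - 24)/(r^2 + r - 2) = (r^2 - r - 12)/(r - 1)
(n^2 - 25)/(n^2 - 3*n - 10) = (n + 5)/(n + 2)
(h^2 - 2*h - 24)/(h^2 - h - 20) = (h - 6)/(h - 5)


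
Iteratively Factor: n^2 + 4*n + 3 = (n + 1)*(n + 3)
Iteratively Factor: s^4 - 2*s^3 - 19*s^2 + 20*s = (s + 4)*(s^3 - 6*s^2 + 5*s) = (s - 5)*(s + 4)*(s^2 - s) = (s - 5)*(s - 1)*(s + 4)*(s)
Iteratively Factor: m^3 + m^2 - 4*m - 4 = (m - 2)*(m^2 + 3*m + 2) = (m - 2)*(m + 1)*(m + 2)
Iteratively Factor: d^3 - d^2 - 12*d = (d)*(d^2 - d - 12) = d*(d - 4)*(d + 3)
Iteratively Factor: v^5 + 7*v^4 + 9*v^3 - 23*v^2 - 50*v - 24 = (v - 2)*(v^4 + 9*v^3 + 27*v^2 + 31*v + 12) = (v - 2)*(v + 3)*(v^3 + 6*v^2 + 9*v + 4) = (v - 2)*(v + 3)*(v + 4)*(v^2 + 2*v + 1) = (v - 2)*(v + 1)*(v + 3)*(v + 4)*(v + 1)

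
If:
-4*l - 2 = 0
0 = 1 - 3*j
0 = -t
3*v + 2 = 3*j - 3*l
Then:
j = 1/3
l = -1/2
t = 0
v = 1/6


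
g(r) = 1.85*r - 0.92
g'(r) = 1.85000000000000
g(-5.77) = -11.59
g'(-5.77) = 1.85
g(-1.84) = -4.32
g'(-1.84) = 1.85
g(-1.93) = -4.49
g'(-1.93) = 1.85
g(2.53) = 3.76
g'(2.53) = 1.85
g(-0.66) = -2.14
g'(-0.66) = 1.85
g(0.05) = -0.83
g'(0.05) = 1.85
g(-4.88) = -9.95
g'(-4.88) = 1.85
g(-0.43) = -1.72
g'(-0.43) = 1.85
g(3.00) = 4.63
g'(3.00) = 1.85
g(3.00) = 4.63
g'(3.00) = 1.85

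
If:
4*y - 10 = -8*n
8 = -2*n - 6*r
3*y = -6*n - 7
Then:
No Solution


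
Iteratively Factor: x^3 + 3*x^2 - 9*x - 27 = (x + 3)*(x^2 - 9) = (x + 3)^2*(x - 3)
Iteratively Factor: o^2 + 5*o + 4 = (o + 1)*(o + 4)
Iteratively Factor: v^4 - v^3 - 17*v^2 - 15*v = (v - 5)*(v^3 + 4*v^2 + 3*v) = (v - 5)*(v + 1)*(v^2 + 3*v) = (v - 5)*(v + 1)*(v + 3)*(v)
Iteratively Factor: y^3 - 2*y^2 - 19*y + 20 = (y - 5)*(y^2 + 3*y - 4) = (y - 5)*(y - 1)*(y + 4)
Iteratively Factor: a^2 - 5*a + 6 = (a - 3)*(a - 2)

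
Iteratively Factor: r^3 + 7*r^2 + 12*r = (r)*(r^2 + 7*r + 12) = r*(r + 4)*(r + 3)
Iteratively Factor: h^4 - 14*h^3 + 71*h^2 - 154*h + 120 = (h - 2)*(h^3 - 12*h^2 + 47*h - 60) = (h - 3)*(h - 2)*(h^2 - 9*h + 20) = (h - 5)*(h - 3)*(h - 2)*(h - 4)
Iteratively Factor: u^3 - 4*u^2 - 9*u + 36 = (u - 4)*(u^2 - 9) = (u - 4)*(u + 3)*(u - 3)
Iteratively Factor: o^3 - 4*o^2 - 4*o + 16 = (o - 4)*(o^2 - 4) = (o - 4)*(o + 2)*(o - 2)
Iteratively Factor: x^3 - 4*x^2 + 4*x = (x)*(x^2 - 4*x + 4) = x*(x - 2)*(x - 2)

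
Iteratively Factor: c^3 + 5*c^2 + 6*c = (c)*(c^2 + 5*c + 6) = c*(c + 2)*(c + 3)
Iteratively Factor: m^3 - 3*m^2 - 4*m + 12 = (m + 2)*(m^2 - 5*m + 6) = (m - 2)*(m + 2)*(m - 3)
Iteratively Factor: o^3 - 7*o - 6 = (o + 2)*(o^2 - 2*o - 3) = (o + 1)*(o + 2)*(o - 3)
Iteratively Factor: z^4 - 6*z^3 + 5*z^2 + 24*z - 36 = (z + 2)*(z^3 - 8*z^2 + 21*z - 18) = (z - 2)*(z + 2)*(z^2 - 6*z + 9) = (z - 3)*(z - 2)*(z + 2)*(z - 3)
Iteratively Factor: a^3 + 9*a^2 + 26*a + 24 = (a + 2)*(a^2 + 7*a + 12) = (a + 2)*(a + 3)*(a + 4)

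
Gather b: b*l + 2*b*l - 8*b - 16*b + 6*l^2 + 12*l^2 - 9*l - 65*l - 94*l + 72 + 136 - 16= b*(3*l - 24) + 18*l^2 - 168*l + 192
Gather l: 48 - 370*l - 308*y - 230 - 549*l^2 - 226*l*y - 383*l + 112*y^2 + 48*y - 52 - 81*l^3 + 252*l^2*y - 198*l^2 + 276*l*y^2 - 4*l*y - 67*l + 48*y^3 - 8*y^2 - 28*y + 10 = -81*l^3 + l^2*(252*y - 747) + l*(276*y^2 - 230*y - 820) + 48*y^3 + 104*y^2 - 288*y - 224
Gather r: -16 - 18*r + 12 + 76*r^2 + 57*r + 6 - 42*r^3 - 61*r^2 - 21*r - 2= -42*r^3 + 15*r^2 + 18*r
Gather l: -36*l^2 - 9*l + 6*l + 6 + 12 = -36*l^2 - 3*l + 18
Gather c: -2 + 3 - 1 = 0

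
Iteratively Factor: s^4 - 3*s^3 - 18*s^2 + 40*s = (s + 4)*(s^3 - 7*s^2 + 10*s) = s*(s + 4)*(s^2 - 7*s + 10) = s*(s - 2)*(s + 4)*(s - 5)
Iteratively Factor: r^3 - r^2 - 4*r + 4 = (r - 2)*(r^2 + r - 2) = (r - 2)*(r + 2)*(r - 1)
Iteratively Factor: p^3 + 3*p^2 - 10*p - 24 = (p + 4)*(p^2 - p - 6) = (p + 2)*(p + 4)*(p - 3)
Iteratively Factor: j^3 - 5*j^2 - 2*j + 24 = (j + 2)*(j^2 - 7*j + 12) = (j - 3)*(j + 2)*(j - 4)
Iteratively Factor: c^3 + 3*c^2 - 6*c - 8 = (c + 4)*(c^2 - c - 2) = (c - 2)*(c + 4)*(c + 1)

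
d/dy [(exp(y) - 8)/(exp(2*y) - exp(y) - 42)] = (-(exp(y) - 8)*(2*exp(y) - 1) + exp(2*y) - exp(y) - 42)*exp(y)/(-exp(2*y) + exp(y) + 42)^2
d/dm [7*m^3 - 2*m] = 21*m^2 - 2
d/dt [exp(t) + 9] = exp(t)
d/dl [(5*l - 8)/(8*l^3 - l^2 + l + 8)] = (40*l^3 - 5*l^2 + 5*l - (5*l - 8)*(24*l^2 - 2*l + 1) + 40)/(8*l^3 - l^2 + l + 8)^2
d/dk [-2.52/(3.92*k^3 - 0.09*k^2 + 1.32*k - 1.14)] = (29.6352*k^2 - 0.4536*k + 3.3264)/(3.92*k^3 - 0.09*k^2 + 1.32*k - 1.14)^2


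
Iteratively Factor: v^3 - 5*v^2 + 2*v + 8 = (v - 2)*(v^2 - 3*v - 4) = (v - 2)*(v + 1)*(v - 4)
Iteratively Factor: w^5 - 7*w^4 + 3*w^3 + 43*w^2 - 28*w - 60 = (w - 5)*(w^4 - 2*w^3 - 7*w^2 + 8*w + 12) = (w - 5)*(w - 2)*(w^3 - 7*w - 6) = (w - 5)*(w - 2)*(w + 2)*(w^2 - 2*w - 3) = (w - 5)*(w - 3)*(w - 2)*(w + 2)*(w + 1)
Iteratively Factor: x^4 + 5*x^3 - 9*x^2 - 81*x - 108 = (x + 3)*(x^3 + 2*x^2 - 15*x - 36) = (x + 3)^2*(x^2 - x - 12) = (x + 3)^3*(x - 4)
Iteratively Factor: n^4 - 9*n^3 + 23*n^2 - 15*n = (n - 5)*(n^3 - 4*n^2 + 3*n) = n*(n - 5)*(n^2 - 4*n + 3) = n*(n - 5)*(n - 1)*(n - 3)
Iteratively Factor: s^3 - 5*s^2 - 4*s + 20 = (s - 2)*(s^2 - 3*s - 10) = (s - 5)*(s - 2)*(s + 2)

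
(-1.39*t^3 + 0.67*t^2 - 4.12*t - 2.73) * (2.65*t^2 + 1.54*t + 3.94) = -3.6835*t^5 - 0.3651*t^4 - 15.3628*t^3 - 10.9395*t^2 - 20.437*t - 10.7562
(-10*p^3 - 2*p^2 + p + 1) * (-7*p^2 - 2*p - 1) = 70*p^5 + 34*p^4 + 7*p^3 - 7*p^2 - 3*p - 1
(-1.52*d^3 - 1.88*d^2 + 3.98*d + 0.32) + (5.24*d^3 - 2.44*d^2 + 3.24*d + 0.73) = 3.72*d^3 - 4.32*d^2 + 7.22*d + 1.05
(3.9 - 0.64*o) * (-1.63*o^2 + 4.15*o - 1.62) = 1.0432*o^3 - 9.013*o^2 + 17.2218*o - 6.318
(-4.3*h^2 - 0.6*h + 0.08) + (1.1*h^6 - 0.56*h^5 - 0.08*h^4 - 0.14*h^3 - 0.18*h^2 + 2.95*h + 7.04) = 1.1*h^6 - 0.56*h^5 - 0.08*h^4 - 0.14*h^3 - 4.48*h^2 + 2.35*h + 7.12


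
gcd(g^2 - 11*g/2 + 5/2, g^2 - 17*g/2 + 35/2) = g - 5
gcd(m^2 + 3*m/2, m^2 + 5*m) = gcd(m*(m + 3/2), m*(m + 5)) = m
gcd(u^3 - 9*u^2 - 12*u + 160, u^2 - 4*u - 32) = u^2 - 4*u - 32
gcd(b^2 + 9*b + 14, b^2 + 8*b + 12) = b + 2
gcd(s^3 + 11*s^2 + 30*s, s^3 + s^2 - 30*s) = s^2 + 6*s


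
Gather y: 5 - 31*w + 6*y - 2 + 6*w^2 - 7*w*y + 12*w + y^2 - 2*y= 6*w^2 - 19*w + y^2 + y*(4 - 7*w) + 3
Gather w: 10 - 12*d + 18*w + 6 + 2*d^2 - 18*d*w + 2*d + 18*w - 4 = 2*d^2 - 10*d + w*(36 - 18*d) + 12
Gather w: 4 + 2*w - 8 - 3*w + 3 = -w - 1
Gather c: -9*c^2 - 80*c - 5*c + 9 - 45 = -9*c^2 - 85*c - 36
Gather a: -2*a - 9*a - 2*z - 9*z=-11*a - 11*z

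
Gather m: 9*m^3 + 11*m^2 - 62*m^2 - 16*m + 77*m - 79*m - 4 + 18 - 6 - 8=9*m^3 - 51*m^2 - 18*m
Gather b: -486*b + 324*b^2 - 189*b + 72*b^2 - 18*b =396*b^2 - 693*b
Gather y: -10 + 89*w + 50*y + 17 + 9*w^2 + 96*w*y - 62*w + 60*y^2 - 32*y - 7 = 9*w^2 + 27*w + 60*y^2 + y*(96*w + 18)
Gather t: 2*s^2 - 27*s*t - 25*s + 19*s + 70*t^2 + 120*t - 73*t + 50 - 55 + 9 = 2*s^2 - 6*s + 70*t^2 + t*(47 - 27*s) + 4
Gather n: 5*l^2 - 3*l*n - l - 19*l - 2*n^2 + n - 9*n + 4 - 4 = 5*l^2 - 20*l - 2*n^2 + n*(-3*l - 8)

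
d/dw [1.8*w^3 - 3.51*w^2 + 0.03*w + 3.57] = 5.4*w^2 - 7.02*w + 0.03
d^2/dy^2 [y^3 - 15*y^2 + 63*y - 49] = 6*y - 30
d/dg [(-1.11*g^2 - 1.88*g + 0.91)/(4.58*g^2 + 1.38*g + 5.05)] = (7.0786*g^2 - 19.5466*g - 10.7498)/(20.9764*g^4 + 12.6408*g^3 + 48.1624*g^2 + 13.938*g + 25.5025)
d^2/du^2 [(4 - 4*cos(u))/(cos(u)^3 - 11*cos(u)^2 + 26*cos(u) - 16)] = 2*(8*sin(u)^4 - 76*sin(u)^2 + 395*cos(u) - 15*cos(3*u) - 268)/((cos(u) - 8)^3*(cos(u) - 2)^3)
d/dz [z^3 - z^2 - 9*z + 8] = 3*z^2 - 2*z - 9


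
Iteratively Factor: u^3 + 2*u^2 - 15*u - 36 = (u + 3)*(u^2 - u - 12) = (u + 3)^2*(u - 4)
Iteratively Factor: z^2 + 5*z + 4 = (z + 4)*(z + 1)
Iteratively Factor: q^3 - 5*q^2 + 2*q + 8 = (q - 4)*(q^2 - q - 2) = (q - 4)*(q - 2)*(q + 1)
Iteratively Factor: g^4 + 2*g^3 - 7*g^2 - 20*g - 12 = (g - 3)*(g^3 + 5*g^2 + 8*g + 4) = (g - 3)*(g + 2)*(g^2 + 3*g + 2) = (g - 3)*(g + 2)^2*(g + 1)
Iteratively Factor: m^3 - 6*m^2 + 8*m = (m - 4)*(m^2 - 2*m) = (m - 4)*(m - 2)*(m)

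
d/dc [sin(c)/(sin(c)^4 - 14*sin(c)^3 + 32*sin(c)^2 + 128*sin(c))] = (4 - 3*sin(c))*cos(c)/((sin(c) - 8)^3*(sin(c) + 2)^2)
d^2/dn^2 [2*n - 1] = 0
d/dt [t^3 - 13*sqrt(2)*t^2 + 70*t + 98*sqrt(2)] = 3*t^2 - 26*sqrt(2)*t + 70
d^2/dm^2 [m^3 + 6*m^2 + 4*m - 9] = 6*m + 12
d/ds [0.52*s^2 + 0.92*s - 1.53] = 1.04*s + 0.92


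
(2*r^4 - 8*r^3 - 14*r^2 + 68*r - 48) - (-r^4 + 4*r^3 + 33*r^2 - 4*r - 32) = 3*r^4 - 12*r^3 - 47*r^2 + 72*r - 16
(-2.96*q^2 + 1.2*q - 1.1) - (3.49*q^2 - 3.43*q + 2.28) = -6.45*q^2 + 4.63*q - 3.38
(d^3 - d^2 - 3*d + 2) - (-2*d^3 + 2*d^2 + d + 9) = 3*d^3 - 3*d^2 - 4*d - 7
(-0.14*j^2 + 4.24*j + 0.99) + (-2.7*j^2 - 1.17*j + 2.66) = -2.84*j^2 + 3.07*j + 3.65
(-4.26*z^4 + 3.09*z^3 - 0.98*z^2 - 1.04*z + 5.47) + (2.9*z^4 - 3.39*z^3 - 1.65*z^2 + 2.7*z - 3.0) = -1.36*z^4 - 0.3*z^3 - 2.63*z^2 + 1.66*z + 2.47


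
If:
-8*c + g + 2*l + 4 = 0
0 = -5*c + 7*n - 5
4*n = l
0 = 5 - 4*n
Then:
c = 3/4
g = -8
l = 5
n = 5/4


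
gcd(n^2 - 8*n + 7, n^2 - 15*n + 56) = n - 7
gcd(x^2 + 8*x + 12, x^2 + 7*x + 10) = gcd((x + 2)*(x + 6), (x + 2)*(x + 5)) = x + 2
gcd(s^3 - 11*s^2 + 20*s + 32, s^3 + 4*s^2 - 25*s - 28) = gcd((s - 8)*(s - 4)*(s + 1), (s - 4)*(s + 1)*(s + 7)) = s^2 - 3*s - 4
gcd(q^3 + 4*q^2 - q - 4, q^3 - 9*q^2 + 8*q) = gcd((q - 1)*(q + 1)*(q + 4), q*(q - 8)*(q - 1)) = q - 1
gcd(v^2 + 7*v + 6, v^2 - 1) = v + 1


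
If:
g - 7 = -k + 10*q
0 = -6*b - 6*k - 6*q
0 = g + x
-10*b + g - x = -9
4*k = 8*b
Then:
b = 23/74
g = -109/37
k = 23/37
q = -69/74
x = 109/37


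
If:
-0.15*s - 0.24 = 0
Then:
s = -1.60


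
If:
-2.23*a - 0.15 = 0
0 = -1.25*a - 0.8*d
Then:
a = -0.07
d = 0.11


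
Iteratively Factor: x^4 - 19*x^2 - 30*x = (x)*(x^3 - 19*x - 30) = x*(x - 5)*(x^2 + 5*x + 6) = x*(x - 5)*(x + 2)*(x + 3)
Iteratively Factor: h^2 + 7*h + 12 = (h + 4)*(h + 3)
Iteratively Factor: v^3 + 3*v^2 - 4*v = (v + 4)*(v^2 - v) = v*(v + 4)*(v - 1)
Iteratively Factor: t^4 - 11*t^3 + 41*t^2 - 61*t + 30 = (t - 5)*(t^3 - 6*t^2 + 11*t - 6) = (t - 5)*(t - 3)*(t^2 - 3*t + 2) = (t - 5)*(t - 3)*(t - 1)*(t - 2)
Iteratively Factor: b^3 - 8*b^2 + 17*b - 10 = (b - 1)*(b^2 - 7*b + 10) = (b - 2)*(b - 1)*(b - 5)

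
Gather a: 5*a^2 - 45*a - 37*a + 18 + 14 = 5*a^2 - 82*a + 32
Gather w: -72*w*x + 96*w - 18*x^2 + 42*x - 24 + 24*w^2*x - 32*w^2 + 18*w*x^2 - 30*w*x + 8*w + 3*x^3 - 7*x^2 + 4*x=w^2*(24*x - 32) + w*(18*x^2 - 102*x + 104) + 3*x^3 - 25*x^2 + 46*x - 24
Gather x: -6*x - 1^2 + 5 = 4 - 6*x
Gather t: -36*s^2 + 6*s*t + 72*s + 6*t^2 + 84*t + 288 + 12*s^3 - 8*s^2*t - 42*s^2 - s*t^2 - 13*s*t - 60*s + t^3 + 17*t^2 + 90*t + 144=12*s^3 - 78*s^2 + 12*s + t^3 + t^2*(23 - s) + t*(-8*s^2 - 7*s + 174) + 432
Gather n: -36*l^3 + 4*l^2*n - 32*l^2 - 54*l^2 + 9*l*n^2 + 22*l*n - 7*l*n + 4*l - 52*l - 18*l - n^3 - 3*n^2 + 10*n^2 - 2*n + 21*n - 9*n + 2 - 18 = -36*l^3 - 86*l^2 - 66*l - n^3 + n^2*(9*l + 7) + n*(4*l^2 + 15*l + 10) - 16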